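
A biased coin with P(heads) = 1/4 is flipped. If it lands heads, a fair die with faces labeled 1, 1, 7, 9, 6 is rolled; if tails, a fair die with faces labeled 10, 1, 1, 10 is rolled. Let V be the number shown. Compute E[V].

213/40

E[V | heads] = (1+1+7+9+6)/5 = 24/5.
E[V | tails] = (10+1+1+10)/4 = 11/2.
E[V] = (1/4)·(24/5) + (3/4)·(11/2) = 213/40.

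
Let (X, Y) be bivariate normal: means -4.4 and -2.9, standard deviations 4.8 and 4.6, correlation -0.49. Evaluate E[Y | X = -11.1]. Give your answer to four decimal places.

E[Y | X=x] = μ_Y + ρ(σ_Y/σ_X)(x − μ_X) for jointly normal variables.
E[Y | X=-11.1] = -2.9 + (-0.49)·(4.6/4.8)·(-11.1 − (-4.4)) = -2.9 + (-0.46958)·(-6.7) = 0.2462.

0.2462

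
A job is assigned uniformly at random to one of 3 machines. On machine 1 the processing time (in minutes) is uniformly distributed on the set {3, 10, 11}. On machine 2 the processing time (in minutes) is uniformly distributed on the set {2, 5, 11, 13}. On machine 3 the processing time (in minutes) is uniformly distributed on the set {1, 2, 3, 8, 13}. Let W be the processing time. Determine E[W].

141/20

E[W | machine 1] = (3+10+11)/3 = 8.
E[W | machine 2] = (2+5+11+13)/4 = 31/4.
E[W | machine 3] = (1+2+3+8+13)/5 = 27/5.
By the law of total expectation,
E[W] = (1/3)·(8) + (1/3)·(31/4) + (1/3)·(27/5) = 141/20.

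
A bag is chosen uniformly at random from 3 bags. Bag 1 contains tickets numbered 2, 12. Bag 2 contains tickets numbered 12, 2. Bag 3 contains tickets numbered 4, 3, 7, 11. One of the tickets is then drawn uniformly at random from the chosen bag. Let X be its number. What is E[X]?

E[X | bag 1] = (2+12)/2 = 7.
E[X | bag 2] = (12+2)/2 = 7.
E[X | bag 3] = (4+3+7+11)/4 = 25/4.
E[X] = (1/3)·(7) + (1/3)·(7) + (1/3)·(25/4) = 27/4.

27/4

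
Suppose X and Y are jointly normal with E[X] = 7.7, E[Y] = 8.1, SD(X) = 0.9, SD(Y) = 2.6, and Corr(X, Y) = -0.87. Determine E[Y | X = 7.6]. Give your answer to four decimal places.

The regression of Y on X has slope ρ·σ_Y/σ_X and passes through (μ_X, μ_Y).
E[Y | X=7.6] = 8.1 + (-0.87)·(2.6/0.9)·(7.6 − (7.7)) = 8.1 + (-2.5133)·(-0.1) = 8.3513.

8.3513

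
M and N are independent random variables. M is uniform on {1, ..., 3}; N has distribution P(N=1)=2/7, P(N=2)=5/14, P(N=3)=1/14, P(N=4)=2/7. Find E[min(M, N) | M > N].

18/13

P(M > N) = 13/42.
Summing min(M,N)·P(x,y) over outcomes with M > N gives 3/7.
E[min(M, N) | M > N] = (3/7) / (13/42) = 18/13.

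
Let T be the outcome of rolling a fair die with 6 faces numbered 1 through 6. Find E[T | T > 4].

11/2

Given T > 4, T is equally likely to be any of {5, 6}.
E[T | T > 4] = (5 + 6) / 2 = 11/2.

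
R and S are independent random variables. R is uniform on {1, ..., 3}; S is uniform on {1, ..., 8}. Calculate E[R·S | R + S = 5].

16/3

Outcomes with R + S = 5: (1,4), (2,3), (3,2), each with probability 1/24.
E[R·S | R + S = 5] = (4 + 6 + 6) / 3 = 16/3.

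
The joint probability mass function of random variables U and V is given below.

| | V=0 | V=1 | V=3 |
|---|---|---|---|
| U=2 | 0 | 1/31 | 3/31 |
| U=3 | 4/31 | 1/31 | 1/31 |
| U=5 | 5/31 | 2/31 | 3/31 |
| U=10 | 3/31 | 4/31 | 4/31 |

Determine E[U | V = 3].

P(V = 3) = 11/31.
Summing U·P(U=x,V=y) over the conditioning event gives 64/31.
E[U | V = 3] = (64/31) / (11/31) = 64/11.

64/11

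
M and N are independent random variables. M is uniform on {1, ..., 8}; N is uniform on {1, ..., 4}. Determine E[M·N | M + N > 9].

Outcomes with M + N > 9: (6,4), (7,3), (7,4), (8,2), (8,3), (8,4), each with probability 1/32.
E[M·N | M + N > 9] = (24 + 21 + 28 + 16 + 24 + 32) / 6 = 145/6.

145/6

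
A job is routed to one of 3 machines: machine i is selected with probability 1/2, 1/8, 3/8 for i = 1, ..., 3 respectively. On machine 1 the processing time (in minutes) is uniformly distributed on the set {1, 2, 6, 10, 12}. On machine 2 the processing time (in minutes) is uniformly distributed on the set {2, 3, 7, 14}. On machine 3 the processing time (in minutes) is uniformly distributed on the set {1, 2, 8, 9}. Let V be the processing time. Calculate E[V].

463/80

E[V | machine 1] = (1+2+6+10+12)/5 = 31/5.
E[V | machine 2] = (2+3+7+14)/4 = 13/2.
E[V | machine 3] = (1+2+8+9)/4 = 5.
E[V] = (1/2)·(31/5) + (1/8)·(13/2) + (3/8)·(5) = 463/80.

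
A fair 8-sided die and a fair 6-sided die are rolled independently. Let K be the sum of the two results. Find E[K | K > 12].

40/3

P(K > 12) = 1/16.
Σ over the event: 13·1/24 + 14·1/48 = 5/6.
E[K | K > 12] = (5/6) / (1/16) = 40/3.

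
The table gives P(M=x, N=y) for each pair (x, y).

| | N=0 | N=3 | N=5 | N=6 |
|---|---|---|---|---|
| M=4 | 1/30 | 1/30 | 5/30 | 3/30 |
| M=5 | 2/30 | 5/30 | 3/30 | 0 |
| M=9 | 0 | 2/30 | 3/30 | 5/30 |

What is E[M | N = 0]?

P(N = 0) = 1/10.
Σ M·P over the event = 4·(1/30) + 5·(2/30) = 7/15.
E[M | N = 0] = (7/15) / (1/10) = 14/3.

14/3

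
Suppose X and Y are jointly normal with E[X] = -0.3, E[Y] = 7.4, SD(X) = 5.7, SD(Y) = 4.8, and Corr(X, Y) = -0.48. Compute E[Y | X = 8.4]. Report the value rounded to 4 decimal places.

E[Y | X=x] = μ_Y + ρ(σ_Y/σ_X)(x − μ_X) for jointly normal variables.
E[Y | X=8.4] = 7.4 + (-0.48)·(4.8/5.7)·(8.4 − (-0.3)) = 7.4 + (-0.40421)·(8.7) = 3.8834.

3.8834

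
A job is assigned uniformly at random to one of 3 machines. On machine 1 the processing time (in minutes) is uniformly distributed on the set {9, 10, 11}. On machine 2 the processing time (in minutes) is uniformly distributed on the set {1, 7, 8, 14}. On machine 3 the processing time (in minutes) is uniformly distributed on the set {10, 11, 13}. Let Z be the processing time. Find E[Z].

E[Z | machine 1] = (9+10+11)/3 = 10.
E[Z | machine 2] = (1+7+8+14)/4 = 15/2.
E[Z | machine 3] = (10+11+13)/3 = 34/3.
E[Z] = (1/3)·(10) + (1/3)·(15/2) + (1/3)·(34/3) = 173/18.

173/18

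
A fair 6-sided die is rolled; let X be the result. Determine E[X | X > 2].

Given X > 2, X is equally likely to be any of {3, 4, 5, 6}.
E[X | X > 2] = (3 + 4 + 5 + 6) / 4 = 9/2.

9/2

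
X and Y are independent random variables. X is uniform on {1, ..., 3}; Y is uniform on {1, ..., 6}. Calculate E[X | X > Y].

8/3

Outcomes with X > Y: (2,1), (3,1), (3,2), each with probability 1/18.
E[X | X > Y] = (2 + 3 + 3) / 3 = 8/3.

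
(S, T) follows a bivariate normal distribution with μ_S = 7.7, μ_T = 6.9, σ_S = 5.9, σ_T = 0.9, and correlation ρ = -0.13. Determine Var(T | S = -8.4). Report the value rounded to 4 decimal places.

0.7963

The conditional variance in a bivariate normal is σ_T²(1 − ρ²), independent of x.
Var(T | S=-8.4) = (0.9)²·(1 − (-0.13)²) = 0.81·0.9831 = 0.7963.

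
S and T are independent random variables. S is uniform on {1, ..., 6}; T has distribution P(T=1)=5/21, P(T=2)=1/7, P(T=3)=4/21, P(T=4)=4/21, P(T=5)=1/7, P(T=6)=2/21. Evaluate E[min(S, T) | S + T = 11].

P(S + T = 11) = 5/126.
Summing min(S,T)·P(x,y) over outcomes with S + T = 11 gives 25/126.
E[min(S, T) | S + T = 11] = (25/126) / (5/126) = 5.

5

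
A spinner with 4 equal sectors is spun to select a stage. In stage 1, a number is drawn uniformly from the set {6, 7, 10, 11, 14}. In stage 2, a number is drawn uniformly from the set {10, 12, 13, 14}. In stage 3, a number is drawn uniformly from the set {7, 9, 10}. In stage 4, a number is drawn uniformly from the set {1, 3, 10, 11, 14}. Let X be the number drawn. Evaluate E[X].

2299/240

E[X | stage 1] = (6+7+10+11+14)/5 = 48/5.
E[X | stage 2] = (10+12+13+14)/4 = 49/4.
E[X | stage 3] = (7+9+10)/3 = 26/3.
E[X | stage 4] = (1+3+10+11+14)/5 = 39/5.
By the law of total expectation,
E[X] = (1/4)·(48/5) + (1/4)·(49/4) + (1/4)·(26/3) + (1/4)·(39/5) = 2299/240.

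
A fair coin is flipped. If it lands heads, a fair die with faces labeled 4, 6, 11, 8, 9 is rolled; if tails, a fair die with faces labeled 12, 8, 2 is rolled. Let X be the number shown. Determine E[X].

E[X | heads] = (4+6+11+8+9)/5 = 38/5.
E[X | tails] = (12+8+2)/3 = 22/3.
By the law of total expectation,
E[X] = (1/2)·(38/5) + (1/2)·(22/3) = 112/15.

112/15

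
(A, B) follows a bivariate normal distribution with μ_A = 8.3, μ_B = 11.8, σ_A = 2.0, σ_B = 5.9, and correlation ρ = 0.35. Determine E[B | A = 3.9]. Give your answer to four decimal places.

The regression of B on A has slope ρ·σ_B/σ_A and passes through (μ_A, μ_B).
E[B | A=3.9] = 11.8 + (0.35)·(5.9/2.0)·(3.9 − (8.3)) = 11.8 + (1.0325)·(-4.4) = 7.2570.

7.2570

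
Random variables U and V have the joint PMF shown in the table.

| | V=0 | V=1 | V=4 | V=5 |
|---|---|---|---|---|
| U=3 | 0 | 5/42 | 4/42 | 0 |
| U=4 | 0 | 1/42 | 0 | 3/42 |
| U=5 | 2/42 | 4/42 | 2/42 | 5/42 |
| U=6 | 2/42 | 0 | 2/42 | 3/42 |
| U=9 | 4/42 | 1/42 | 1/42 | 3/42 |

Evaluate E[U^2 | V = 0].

223/4

P(V = 0) = 4/21.
Σ U^2·P over the event = 25·(2/42) + 36·(2/42) + 81·(4/42) = 223/21.
E[U^2 | V = 0] = (223/21) / (4/21) = 223/4.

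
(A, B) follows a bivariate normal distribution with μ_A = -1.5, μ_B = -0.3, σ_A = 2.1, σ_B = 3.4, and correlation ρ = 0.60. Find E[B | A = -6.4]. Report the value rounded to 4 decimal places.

The regression of B on A has slope ρ·σ_B/σ_A and passes through (μ_A, μ_B).
E[B | A=-6.4] = -0.3 + (0.60)·(3.4/2.1)·(-6.4 − (-1.5)) = -0.3 + (0.97143)·(-4.9) = -5.0600.

-5.0600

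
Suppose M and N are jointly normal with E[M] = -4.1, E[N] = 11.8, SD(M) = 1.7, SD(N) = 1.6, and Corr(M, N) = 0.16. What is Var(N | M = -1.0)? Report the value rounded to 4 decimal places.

2.4945

The conditional variance in a bivariate normal is σ_N²(1 − ρ²), independent of x.
Var(N | M=-1.0) = (1.6)²·(1 − (0.16)²) = 2.56·0.9744 = 2.4945.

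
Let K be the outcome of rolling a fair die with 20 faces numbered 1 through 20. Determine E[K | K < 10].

Given K < 10, K is equally likely to be any of {1, 2, 3, 4, 5, 6, 7, 8, 9}.
E[K | K < 10] = (1 + 2 + 3 + 4 + 5 + 6 + 7 + 8 + 9) / 9 = 5.

5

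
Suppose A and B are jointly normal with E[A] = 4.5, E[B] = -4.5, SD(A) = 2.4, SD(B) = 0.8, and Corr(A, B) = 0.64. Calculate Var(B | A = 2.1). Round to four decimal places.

0.3779

The conditional variance in a bivariate normal is σ_B²(1 − ρ²), independent of x.
Var(B | A=2.1) = (0.8)²·(1 − (0.64)²) = 0.64·0.5904 = 0.3779.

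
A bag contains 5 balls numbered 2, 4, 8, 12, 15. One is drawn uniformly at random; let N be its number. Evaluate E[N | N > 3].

P(N > 3) = 4/5.
Σ over the event: 4·1/5 + 8·1/5 + 12·1/5 + 15·1/5 = 39/5.
E[N | N > 3] = (39/5) / (4/5) = 39/4.

39/4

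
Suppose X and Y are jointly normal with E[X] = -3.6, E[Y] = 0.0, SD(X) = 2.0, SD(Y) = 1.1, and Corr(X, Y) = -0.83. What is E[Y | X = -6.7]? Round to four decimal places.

1.4152

E[Y | X=x] = μ_Y + ρ(σ_Y/σ_X)(x − μ_X) for jointly normal variables.
E[Y | X=-6.7] = 0.0 + (-0.83)·(1.1/2.0)·(-6.7 − (-3.6)) = 0.0 + (-0.4565)·(-3.1) = 1.4152.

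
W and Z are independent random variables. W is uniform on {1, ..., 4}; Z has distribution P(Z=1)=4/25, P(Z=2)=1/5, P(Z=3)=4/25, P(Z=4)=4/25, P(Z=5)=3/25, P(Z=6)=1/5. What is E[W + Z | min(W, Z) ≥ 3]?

P(min(W, Z) ≥ 3) = 8/25.
Summing (W+Z)·P(x,y) over outcomes with min(W, Z) ≥ 3 gives 129/50.
E[W + Z | min(W, Z) ≥ 3] = (129/50) / (8/25) = 129/16.

129/16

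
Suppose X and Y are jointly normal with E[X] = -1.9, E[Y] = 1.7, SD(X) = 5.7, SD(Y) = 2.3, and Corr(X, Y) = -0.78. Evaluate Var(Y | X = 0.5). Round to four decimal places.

2.0716

For a bivariate normal, Var(Y | X=x) = σ_Y²(1 − ρ²).
Var(Y | X=0.5) = (2.3)²·(1 − (-0.78)²) = 5.29·0.3916 = 2.0716.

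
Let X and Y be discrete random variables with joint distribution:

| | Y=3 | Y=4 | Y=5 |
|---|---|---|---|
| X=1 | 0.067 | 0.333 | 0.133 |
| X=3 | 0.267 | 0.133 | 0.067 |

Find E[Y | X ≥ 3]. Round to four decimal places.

P(X ≥ 3) = 0.467.
Summing Y·P(X=x,Y=y) over the conditioning event gives 1.668.
E[Y | X ≥ 3] = (1.668) / (0.467) = 3.5717.

3.5717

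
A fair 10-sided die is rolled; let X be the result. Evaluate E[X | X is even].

6

Given X is even, X is equally likely to be any of {2, 4, 6, 8, 10}.
E[X | X is even] = (2 + 4 + 6 + 8 + 10) / 5 = 6.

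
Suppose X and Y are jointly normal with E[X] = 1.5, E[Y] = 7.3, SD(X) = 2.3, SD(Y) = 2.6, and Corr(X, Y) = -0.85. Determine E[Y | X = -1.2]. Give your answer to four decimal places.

The regression of Y on X has slope ρ·σ_Y/σ_X and passes through (μ_X, μ_Y).
E[Y | X=-1.2] = 7.3 + (-0.85)·(2.6/2.3)·(-1.2 − (1.5)) = 7.3 + (-0.96087)·(-2.7) = 9.8943.

9.8943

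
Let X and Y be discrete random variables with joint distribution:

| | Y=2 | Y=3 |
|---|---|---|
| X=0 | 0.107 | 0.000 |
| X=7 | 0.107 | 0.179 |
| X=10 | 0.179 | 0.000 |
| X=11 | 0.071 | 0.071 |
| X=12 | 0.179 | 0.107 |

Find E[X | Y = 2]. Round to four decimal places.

8.5039

P(Y = 2) = 0.643.
Σ X·P over the event = 0·(0.107) + 7·(0.107) + 10·(0.179) + 11·(0.071) + 12·(0.179) = 5.468.
E[X | Y = 2] = (5.468) / (0.643) = 8.5039.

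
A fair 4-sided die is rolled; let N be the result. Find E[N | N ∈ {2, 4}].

P(N ∈ {2, 4}) = 1/2.
Σ over the event: 2·1/4 + 4·1/4 = 3/2.
E[N | N ∈ {2, 4}] = (3/2) / (1/2) = 3.

3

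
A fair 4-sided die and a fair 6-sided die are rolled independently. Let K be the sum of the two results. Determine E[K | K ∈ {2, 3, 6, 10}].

21/4

P(K ∈ {2, 3, 6, 10}) = 1/3.
Σ over the event: 2·1/24 + 3·1/12 + 6·1/6 + 10·1/24 = 7/4.
E[K | K ∈ {2, 3, 6, 10}] = (7/4) / (1/3) = 21/4.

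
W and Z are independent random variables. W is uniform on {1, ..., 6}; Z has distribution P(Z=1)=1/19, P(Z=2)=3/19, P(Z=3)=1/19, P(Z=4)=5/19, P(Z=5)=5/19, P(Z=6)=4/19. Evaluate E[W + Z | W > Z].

P(W > Z) = 35/114.
Summing (W+Z)·P(x,y) over outcomes with W > Z gives 277/114.
E[W + Z | W > Z] = (277/114) / (35/114) = 277/35.

277/35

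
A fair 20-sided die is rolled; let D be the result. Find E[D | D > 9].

15

Given D > 9, D is equally likely to be any of {10, 11, 12, 13, 14, 15, 16, 17, 18, 19, 20}.
E[D | D > 9] = (10 + 11 + 12 + 13 + 14 + 15 + 16 + 17 + 18 + 19 + 20) / 11 = 15.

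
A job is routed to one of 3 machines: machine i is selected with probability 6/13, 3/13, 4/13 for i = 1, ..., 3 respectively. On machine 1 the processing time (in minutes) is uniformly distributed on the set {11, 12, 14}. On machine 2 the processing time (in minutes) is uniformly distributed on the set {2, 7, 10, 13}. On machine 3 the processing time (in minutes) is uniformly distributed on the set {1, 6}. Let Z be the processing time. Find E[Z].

112/13

E[Z | machine 1] = (11+12+14)/3 = 37/3.
E[Z | machine 2] = (2+7+10+13)/4 = 8.
E[Z | machine 3] = (1+6)/2 = 7/2.
E[Z] = (6/13)·(37/3) + (3/13)·(8) + (4/13)·(7/2) = 112/13.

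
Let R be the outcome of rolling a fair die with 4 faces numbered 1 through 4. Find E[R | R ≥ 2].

3

Given R ≥ 2, R is equally likely to be any of {2, 3, 4}.
E[R | R ≥ 2] = (2 + 3 + 4) / 3 = 3.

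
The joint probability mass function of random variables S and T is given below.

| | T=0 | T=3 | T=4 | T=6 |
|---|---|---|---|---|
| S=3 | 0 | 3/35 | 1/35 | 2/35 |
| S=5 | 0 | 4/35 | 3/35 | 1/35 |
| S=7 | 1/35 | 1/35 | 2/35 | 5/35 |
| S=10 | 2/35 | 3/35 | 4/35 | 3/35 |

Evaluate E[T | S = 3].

25/6

P(S = 3) = 6/35.
Σ T·P over the event = 3·(3/35) + 4·(1/35) + 6·(2/35) = 5/7.
E[T | S = 3] = (5/7) / (6/35) = 25/6.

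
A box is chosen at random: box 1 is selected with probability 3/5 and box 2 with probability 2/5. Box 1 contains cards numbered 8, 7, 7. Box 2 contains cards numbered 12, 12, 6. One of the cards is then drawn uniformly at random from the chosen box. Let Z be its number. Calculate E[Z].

42/5

E[Z | box 1] = (8+7+7)/3 = 22/3.
E[Z | box 2] = (12+12+6)/3 = 10.
E[Z] = (3/5)·(22/3) + (2/5)·(10) = 42/5.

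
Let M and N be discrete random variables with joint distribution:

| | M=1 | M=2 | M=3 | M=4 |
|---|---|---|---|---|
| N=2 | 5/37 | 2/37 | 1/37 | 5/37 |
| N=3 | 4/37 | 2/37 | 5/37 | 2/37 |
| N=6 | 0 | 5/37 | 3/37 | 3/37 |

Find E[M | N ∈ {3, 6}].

P(N ∈ {3, 6}) = 24/37.
Summing M·P(M=x,N=y) over the conditioning event gives 62/37.
E[M | N ∈ {3, 6}] = (62/37) / (24/37) = 31/12.

31/12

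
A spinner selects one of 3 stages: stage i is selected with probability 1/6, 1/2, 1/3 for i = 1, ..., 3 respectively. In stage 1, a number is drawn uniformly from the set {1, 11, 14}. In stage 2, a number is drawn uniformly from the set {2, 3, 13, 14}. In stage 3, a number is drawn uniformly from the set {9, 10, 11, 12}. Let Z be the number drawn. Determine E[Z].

E[Z | stage 1] = (1+11+14)/3 = 26/3.
E[Z | stage 2] = (2+3+13+14)/4 = 8.
E[Z | stage 3] = (9+10+11+12)/4 = 21/2.
E[Z] = (1/6)·(26/3) + (1/2)·(8) + (1/3)·(21/2) = 161/18.

161/18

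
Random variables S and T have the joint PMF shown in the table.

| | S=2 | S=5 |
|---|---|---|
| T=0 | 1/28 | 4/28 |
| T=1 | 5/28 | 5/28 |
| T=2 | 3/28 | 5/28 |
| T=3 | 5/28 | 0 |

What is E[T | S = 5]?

P(S = 5) = 1/2.
Σ T·P over the event = 0·(4/28) + 1·(5/28) + 2·(5/28) = 15/28.
E[T | S = 5] = (15/28) / (1/2) = 15/14.

15/14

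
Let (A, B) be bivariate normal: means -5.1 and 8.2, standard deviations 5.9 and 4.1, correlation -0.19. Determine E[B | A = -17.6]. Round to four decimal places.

9.8504

The regression of B on A has slope ρ·σ_B/σ_A and passes through (μ_A, μ_B).
E[B | A=-17.6] = 8.2 + (-0.19)·(4.1/5.9)·(-17.6 − (-5.1)) = 8.2 + (-0.13203)·(-12.5) = 9.8504.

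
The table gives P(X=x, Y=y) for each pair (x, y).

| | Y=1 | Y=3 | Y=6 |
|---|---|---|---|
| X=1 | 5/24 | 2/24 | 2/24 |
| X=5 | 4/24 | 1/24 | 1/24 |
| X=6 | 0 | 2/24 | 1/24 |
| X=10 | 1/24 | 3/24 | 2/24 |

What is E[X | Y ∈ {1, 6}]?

P(Y ∈ {1, 6}) = 2/3.
Σ X·P over the event = 1·(5/24) + 1·(2/24) + 5·(4/24) + 5·(1/24) + 6·(1/24) + 10·(1/24) + 10·(2/24) = 17/6.
E[X | Y ∈ {1, 6}] = (17/6) / (2/3) = 17/4.

17/4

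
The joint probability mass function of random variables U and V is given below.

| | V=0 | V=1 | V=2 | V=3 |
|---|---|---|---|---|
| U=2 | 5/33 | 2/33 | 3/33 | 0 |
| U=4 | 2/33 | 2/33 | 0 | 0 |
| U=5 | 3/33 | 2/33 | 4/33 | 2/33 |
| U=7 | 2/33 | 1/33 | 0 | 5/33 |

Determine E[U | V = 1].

P(V = 1) = 7/33.
Σ U·P over the event = 2·(2/33) + 4·(2/33) + 5·(2/33) + 7·(1/33) = 29/33.
E[U | V = 1] = (29/33) / (7/33) = 29/7.

29/7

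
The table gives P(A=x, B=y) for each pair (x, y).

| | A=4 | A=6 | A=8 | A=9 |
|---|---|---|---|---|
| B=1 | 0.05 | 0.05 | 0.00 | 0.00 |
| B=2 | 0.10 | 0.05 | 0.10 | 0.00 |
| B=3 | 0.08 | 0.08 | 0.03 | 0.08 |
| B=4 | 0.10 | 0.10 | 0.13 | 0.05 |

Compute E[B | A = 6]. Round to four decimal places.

P(A = 6) = 0.28.
Σ B·P over the event = 1·(0.05) + 2·(0.05) + 3·(0.08) + 4·(0.10) = 0.79.
E[B | A = 6] = (0.79) / (0.28) = 2.8214.

2.8214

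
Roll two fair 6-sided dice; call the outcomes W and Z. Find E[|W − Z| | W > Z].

P(W > Z) = 5/12.
Summing |W−Z|·P(x,y) over outcomes with W > Z gives 35/36.
E[|W − Z| | W > Z] = (35/36) / (5/12) = 7/3.

7/3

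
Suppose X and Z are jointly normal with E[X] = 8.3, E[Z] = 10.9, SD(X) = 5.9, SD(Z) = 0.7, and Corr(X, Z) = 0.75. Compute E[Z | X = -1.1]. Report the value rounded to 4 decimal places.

10.0636

E[Z | X=x] = μ_Z + ρ(σ_Z/σ_X)(x − μ_X) for jointly normal variables.
E[Z | X=-1.1] = 10.9 + (0.75)·(0.7/5.9)·(-1.1 − (8.3)) = 10.9 + (0.088983)·(-9.4) = 10.0636.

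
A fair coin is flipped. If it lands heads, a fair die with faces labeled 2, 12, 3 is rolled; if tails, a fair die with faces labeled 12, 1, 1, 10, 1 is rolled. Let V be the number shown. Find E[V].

16/3

E[V | heads] = (2+12+3)/3 = 17/3.
E[V | tails] = (12+1+1+10+1)/5 = 5.
By the law of total expectation,
E[V] = (1/2)·(17/3) + (1/2)·(5) = 16/3.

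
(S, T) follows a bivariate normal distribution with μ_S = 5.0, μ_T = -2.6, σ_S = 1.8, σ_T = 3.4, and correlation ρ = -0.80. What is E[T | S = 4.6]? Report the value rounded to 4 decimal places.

E[T | S=x] = μ_T + ρ(σ_T/σ_S)(x − μ_S) for jointly normal variables.
E[T | S=4.6] = -2.6 + (-0.80)·(3.4/1.8)·(4.6 − (5.0)) = -2.6 + (-1.5111)·(-0.4) = -1.9956.

-1.9956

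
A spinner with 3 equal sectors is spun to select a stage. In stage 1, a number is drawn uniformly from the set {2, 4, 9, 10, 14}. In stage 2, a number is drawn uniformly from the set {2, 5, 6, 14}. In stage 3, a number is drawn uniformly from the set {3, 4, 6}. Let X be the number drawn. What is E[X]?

E[X | stage 1] = (2+4+9+10+14)/5 = 39/5.
E[X | stage 2] = (2+5+6+14)/4 = 27/4.
E[X | stage 3] = (3+4+6)/3 = 13/3.
E[X] = (1/3)·(39/5) + (1/3)·(27/4) + (1/3)·(13/3) = 1133/180.

1133/180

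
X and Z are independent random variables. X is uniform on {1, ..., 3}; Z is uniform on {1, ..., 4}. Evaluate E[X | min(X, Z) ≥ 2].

Outcomes with min(X, Z) ≥ 2: (2,2), (2,3), (2,4), (3,2), (3,3), (3,4), each with probability 1/12.
E[X | min(X, Z) ≥ 2] = (2 + 2 + 2 + 3 + 3 + 3) / 6 = 5/2.

5/2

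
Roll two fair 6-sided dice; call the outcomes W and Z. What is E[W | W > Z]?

14/3

P(W > Z) = 5/12.
Summing W·P(x,y) over outcomes with W > Z gives 35/18.
E[W | W > Z] = (35/18) / (5/12) = 14/3.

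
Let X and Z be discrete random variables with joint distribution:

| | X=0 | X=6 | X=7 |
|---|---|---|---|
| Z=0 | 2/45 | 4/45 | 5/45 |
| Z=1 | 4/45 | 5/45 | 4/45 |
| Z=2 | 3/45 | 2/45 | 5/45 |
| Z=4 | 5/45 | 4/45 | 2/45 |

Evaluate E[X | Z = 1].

P(Z = 1) = 13/45.
Σ X·P over the event = 0·(4/45) + 6·(5/45) + 7·(4/45) = 58/45.
E[X | Z = 1] = (58/45) / (13/45) = 58/13.

58/13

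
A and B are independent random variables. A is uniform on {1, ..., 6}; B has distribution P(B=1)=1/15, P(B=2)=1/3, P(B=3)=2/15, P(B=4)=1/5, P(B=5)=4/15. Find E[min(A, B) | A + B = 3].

1

P(A + B = 3) = 1/15.
Summing min(A,B)·P(x,y) over outcomes with A + B = 3 gives 1/15.
E[min(A, B) | A + B = 3] = (1/15) / (1/15) = 1.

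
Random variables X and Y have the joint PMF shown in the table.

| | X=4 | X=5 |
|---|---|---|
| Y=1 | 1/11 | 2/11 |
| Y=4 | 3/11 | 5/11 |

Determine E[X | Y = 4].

37/8

P(Y = 4) = 8/11.
Σ X·P over the event = 4·(3/11) + 5·(5/11) = 37/11.
E[X | Y = 4] = (37/11) / (8/11) = 37/8.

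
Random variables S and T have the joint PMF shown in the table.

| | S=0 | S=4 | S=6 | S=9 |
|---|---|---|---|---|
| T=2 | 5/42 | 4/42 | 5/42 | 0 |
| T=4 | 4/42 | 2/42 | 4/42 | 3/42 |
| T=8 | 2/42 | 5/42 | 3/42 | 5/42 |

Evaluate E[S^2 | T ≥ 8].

593/15

P(T ≥ 8) = 5/14.
Σ S^2·P over the event = 0·(2/42) + 16·(5/42) + 36·(3/42) + 81·(5/42) = 593/42.
E[S^2 | T ≥ 8] = (593/42) / (5/14) = 593/15.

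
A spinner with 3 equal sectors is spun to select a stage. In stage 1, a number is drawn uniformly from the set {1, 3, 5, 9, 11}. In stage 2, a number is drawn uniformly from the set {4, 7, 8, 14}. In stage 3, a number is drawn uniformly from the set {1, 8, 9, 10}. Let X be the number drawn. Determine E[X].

421/60

E[X | stage 1] = (1+3+5+9+11)/5 = 29/5.
E[X | stage 2] = (4+7+8+14)/4 = 33/4.
E[X | stage 3] = (1+8+9+10)/4 = 7.
By the law of total expectation,
E[X] = (1/3)·(29/5) + (1/3)·(33/4) + (1/3)·(7) = 421/60.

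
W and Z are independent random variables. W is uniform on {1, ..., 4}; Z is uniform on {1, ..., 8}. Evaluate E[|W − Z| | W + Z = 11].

Outcomes with W + Z = 11: (3,8), (4,7), each with probability 1/32.
E[|W − Z| | W + Z = 11] = (5 + 3) / 2 = 4.

4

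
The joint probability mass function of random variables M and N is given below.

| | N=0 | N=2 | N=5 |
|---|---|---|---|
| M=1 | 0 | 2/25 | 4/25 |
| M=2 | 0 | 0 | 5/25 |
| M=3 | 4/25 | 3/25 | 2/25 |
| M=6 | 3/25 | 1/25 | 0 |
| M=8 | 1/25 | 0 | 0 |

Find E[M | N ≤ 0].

19/4

P(N ≤ 0) = 8/25.
Σ M·P over the event = 3·(4/25) + 6·(3/25) + 8·(1/25) = 38/25.
E[M | N ≤ 0] = (38/25) / (8/25) = 19/4.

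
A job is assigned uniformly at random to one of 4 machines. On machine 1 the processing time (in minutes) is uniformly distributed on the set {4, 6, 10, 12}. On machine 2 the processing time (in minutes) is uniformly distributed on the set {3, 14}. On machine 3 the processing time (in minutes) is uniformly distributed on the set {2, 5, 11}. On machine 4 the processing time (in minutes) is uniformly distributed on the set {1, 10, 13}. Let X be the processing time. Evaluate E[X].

61/8

E[X | machine 1] = (4+6+10+12)/4 = 8.
E[X | machine 2] = (3+14)/2 = 17/2.
E[X | machine 3] = (2+5+11)/3 = 6.
E[X | machine 4] = (1+10+13)/3 = 8.
By the law of total expectation,
E[X] = (1/4)·(8) + (1/4)·(17/2) + (1/4)·(6) + (1/4)·(8) = 61/8.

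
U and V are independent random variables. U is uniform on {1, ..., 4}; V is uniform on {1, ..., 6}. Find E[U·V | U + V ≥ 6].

25/2

P(U + V ≥ 6) = 7/12.
Summing UV·P(x,y) over outcomes with U + V ≥ 6 gives 175/24.
E[U·V | U + V ≥ 6] = (175/24) / (7/12) = 25/2.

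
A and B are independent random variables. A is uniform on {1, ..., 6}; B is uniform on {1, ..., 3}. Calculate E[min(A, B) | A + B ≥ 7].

7/3

Outcomes with A + B ≥ 7: (4,3), (5,2), (5,3), (6,1), (6,2), (6,3), each with probability 1/18.
E[min(A, B) | A + B ≥ 7] = (3 + 2 + 3 + 1 + 2 + 3) / 6 = 7/3.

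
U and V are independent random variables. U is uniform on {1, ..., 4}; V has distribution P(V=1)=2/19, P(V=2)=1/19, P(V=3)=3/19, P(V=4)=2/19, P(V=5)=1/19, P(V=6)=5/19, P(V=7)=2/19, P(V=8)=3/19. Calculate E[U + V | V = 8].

21/2

P(V = 8) = 3/19.
Summing (U+V)·P(x,y) over outcomes with V = 8 gives 63/38.
E[U + V | V = 8] = (63/38) / (3/19) = 21/2.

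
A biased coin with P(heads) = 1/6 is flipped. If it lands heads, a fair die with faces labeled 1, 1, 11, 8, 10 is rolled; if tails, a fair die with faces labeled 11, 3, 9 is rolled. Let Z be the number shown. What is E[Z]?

334/45

E[Z | heads] = (1+1+11+8+10)/5 = 31/5.
E[Z | tails] = (11+3+9)/3 = 23/3.
E[Z] = (1/6)·(31/5) + (5/6)·(23/3) = 334/45.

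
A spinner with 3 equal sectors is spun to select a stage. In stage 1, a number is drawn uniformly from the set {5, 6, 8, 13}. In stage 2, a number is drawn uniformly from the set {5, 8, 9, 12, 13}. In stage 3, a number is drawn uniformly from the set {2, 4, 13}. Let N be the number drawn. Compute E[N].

356/45

E[N | stage 1] = (5+6+8+13)/4 = 8.
E[N | stage 2] = (5+8+9+12+13)/5 = 47/5.
E[N | stage 3] = (2+4+13)/3 = 19/3.
By the law of total expectation,
E[N] = (1/3)·(8) + (1/3)·(47/5) + (1/3)·(19/3) = 356/45.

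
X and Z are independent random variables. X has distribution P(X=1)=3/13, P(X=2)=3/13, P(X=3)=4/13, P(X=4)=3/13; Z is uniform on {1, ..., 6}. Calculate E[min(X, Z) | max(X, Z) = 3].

11/6

P(max(X, Z) = 3) = 3/13.
Summing min(X,Z)·P(x,y) over outcomes with max(X, Z) = 3 gives 11/26.
E[min(X, Z) | max(X, Z) = 3] = (11/26) / (3/13) = 11/6.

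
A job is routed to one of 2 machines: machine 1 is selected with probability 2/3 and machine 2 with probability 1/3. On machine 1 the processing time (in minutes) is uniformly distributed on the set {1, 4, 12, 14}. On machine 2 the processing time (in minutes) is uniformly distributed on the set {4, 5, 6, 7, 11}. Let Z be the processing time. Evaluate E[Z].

221/30

E[Z | machine 1] = (1+4+12+14)/4 = 31/4.
E[Z | machine 2] = (4+5+6+7+11)/5 = 33/5.
E[Z] = (2/3)·(31/4) + (1/3)·(33/5) = 221/30.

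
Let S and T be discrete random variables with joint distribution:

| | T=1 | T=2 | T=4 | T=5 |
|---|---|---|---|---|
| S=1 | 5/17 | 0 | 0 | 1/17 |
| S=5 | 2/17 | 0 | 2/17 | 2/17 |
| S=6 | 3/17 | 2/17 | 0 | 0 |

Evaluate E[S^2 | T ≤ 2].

235/12

P(T ≤ 2) = 12/17.
Σ S^2·P over the event = 1·(5/17) + 25·(2/17) + 36·(3/17) + 36·(2/17) = 235/17.
E[S^2 | T ≤ 2] = (235/17) / (12/17) = 235/12.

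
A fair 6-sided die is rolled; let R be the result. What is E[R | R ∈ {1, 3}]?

P(R ∈ {1, 3}) = 1/3.
Σ over the event: 1·1/6 + 3·1/6 = 2/3.
E[R | R ∈ {1, 3}] = (2/3) / (1/3) = 2.

2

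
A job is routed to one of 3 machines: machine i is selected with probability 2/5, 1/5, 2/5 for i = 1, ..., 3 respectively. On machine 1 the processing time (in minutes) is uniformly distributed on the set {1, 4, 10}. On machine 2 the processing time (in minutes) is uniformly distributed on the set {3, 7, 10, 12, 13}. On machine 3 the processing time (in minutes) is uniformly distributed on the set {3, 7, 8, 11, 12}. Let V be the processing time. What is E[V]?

E[V | machine 1] = (1+4+10)/3 = 5.
E[V | machine 2] = (3+7+10+12+13)/5 = 9.
E[V | machine 3] = (3+7+8+11+12)/5 = 41/5.
E[V] = (2/5)·(5) + (1/5)·(9) + (2/5)·(41/5) = 177/25.

177/25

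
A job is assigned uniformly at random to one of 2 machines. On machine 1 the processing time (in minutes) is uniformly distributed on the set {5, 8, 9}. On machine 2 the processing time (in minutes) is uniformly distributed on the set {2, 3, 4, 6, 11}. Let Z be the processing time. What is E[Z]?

94/15

E[Z | machine 1] = (5+8+9)/3 = 22/3.
E[Z | machine 2] = (2+3+4+6+11)/5 = 26/5.
By the law of total expectation,
E[Z] = (1/2)·(22/3) + (1/2)·(26/5) = 94/15.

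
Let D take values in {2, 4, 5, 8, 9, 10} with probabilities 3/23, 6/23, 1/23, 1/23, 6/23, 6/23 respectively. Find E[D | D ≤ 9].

97/17

P(D ≤ 9) = 17/23.
Σ over the event: 2·3/23 + 4·6/23 + 5·1/23 + 8·1/23 + 9·6/23 = 97/23.
E[D | D ≤ 9] = (97/23) / (17/23) = 97/17.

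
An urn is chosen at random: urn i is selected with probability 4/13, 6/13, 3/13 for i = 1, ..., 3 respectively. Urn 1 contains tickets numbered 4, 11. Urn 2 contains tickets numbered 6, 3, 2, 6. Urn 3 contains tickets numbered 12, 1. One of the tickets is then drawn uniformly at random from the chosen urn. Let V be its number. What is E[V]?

E[V | urn 1] = (4+11)/2 = 15/2.
E[V | urn 2] = (6+3+2+6)/4 = 17/4.
E[V | urn 3] = (12+1)/2 = 13/2.
By the law of total expectation,
E[V] = (4/13)·(15/2) + (6/13)·(17/4) + (3/13)·(13/2) = 75/13.

75/13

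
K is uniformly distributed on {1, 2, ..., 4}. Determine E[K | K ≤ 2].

3/2

Given K ≤ 2, K is equally likely to be any of {1, 2}.
E[K | K ≤ 2] = (1 + 2) / 2 = 3/2.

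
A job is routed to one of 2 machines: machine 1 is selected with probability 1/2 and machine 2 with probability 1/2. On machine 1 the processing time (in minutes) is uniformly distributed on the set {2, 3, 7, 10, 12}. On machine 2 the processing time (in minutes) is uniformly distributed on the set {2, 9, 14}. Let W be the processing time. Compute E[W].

E[W | machine 1] = (2+3+7+10+12)/5 = 34/5.
E[W | machine 2] = (2+9+14)/3 = 25/3.
By the law of total expectation,
E[W] = (1/2)·(34/5) + (1/2)·(25/3) = 227/30.

227/30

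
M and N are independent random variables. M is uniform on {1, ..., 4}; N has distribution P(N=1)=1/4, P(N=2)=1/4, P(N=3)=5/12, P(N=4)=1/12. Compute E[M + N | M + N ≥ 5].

P(M + N ≥ 5) = 7/12.
Summing (M+N)·P(x,y) over outcomes with M + N ≥ 5 gives 41/12.
E[M + N | M + N ≥ 5] = (41/12) / (7/12) = 41/7.

41/7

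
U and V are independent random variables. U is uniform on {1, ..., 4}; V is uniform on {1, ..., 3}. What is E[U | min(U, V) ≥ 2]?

3

Outcomes with min(U, V) ≥ 2: (2,2), (2,3), (3,2), (3,3), (4,2), (4,3), each with probability 1/12.
E[U | min(U, V) ≥ 2] = (2 + 2 + 3 + 3 + 4 + 4) / 6 = 3.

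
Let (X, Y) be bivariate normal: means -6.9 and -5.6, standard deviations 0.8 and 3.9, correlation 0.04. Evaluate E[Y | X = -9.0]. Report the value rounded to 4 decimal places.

-6.0095

For a bivariate normal, E[Y | X=x] = μ_Y + ρ·(σ_Y/σ_X)·(x − μ_X).
E[Y | X=-9.0] = -5.6 + (0.04)·(3.9/0.8)·(-9.0 − (-6.9)) = -5.6 + (0.195)·(-2.1) = -6.0095.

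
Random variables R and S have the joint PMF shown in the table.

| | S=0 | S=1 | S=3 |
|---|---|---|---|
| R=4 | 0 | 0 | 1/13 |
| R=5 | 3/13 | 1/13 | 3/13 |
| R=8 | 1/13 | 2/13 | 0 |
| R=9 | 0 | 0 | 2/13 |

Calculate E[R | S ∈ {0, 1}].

P(S ∈ {0, 1}) = 7/13.
Summing R·P(R=x,S=y) over the conditioning event gives 44/13.
E[R | S ∈ {0, 1}] = (44/13) / (7/13) = 44/7.

44/7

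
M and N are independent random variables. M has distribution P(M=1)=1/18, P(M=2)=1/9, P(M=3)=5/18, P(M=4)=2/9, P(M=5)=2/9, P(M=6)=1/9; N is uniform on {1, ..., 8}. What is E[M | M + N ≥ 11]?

155/33

P(M + N ≥ 11) = 11/48.
Summing M·P(x,y) over outcomes with M + N ≥ 11 gives 155/144.
E[M | M + N ≥ 11] = (155/144) / (11/48) = 155/33.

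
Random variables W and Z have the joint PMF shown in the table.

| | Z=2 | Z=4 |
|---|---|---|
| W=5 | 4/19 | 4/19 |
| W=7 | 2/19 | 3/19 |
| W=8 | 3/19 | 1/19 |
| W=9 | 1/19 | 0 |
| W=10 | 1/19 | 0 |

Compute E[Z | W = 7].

16/5

P(W = 7) = 5/19.
Σ Z·P over the event = 2·(2/19) + 4·(3/19) = 16/19.
E[Z | W = 7] = (16/19) / (5/19) = 16/5.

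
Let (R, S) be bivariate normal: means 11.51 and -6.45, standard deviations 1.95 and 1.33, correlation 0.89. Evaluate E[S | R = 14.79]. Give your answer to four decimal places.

-4.4590

E[S | R=x] = μ_S + ρ(σ_S/σ_R)(x − μ_R) for jointly normal variables.
E[S | R=14.79] = -6.45 + (0.89)·(1.33/1.95)·(14.79 − (11.51)) = -6.45 + (0.607026)·(3.28) = -4.4590.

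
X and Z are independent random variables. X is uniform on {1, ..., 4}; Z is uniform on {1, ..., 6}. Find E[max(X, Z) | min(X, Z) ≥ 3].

37/8

P(min(X, Z) ≥ 3) = 1/3.
Summing max(X,Z)·P(x,y) over outcomes with min(X, Z) ≥ 3 gives 37/24.
E[max(X, Z) | min(X, Z) ≥ 3] = (37/24) / (1/3) = 37/8.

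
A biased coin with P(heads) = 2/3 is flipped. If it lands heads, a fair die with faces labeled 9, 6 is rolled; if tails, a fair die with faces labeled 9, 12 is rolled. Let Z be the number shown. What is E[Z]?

17/2

E[Z | heads] = (9+6)/2 = 15/2.
E[Z | tails] = (9+12)/2 = 21/2.
E[Z] = (2/3)·(15/2) + (1/3)·(21/2) = 17/2.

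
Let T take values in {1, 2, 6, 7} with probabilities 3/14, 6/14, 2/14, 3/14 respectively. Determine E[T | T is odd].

4

P(T is odd) = 3/7.
Σ over the event: 1·3/14 + 7·3/14 = 12/7.
E[T | T is odd] = (12/7) / (3/7) = 4.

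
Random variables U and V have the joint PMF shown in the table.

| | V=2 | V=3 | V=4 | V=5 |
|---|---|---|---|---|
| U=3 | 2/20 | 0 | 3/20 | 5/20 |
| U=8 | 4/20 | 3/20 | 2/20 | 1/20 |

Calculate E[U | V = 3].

P(V = 3) = 3/20.
Σ U·P over the event = 8·(3/20) = 6/5.
E[U | V = 3] = (6/5) / (3/20) = 8.

8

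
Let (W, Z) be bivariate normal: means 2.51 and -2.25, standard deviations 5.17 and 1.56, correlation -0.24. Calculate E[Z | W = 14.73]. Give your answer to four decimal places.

E[Z | W=x] = μ_Z + ρ(σ_Z/σ_W)(x − μ_W) for jointly normal variables.
E[Z | W=14.73] = -2.25 + (-0.24)·(1.56/5.17)·(14.73 − (2.51)) = -2.25 + (-0.072418)·(12.22) = -3.1349.

-3.1349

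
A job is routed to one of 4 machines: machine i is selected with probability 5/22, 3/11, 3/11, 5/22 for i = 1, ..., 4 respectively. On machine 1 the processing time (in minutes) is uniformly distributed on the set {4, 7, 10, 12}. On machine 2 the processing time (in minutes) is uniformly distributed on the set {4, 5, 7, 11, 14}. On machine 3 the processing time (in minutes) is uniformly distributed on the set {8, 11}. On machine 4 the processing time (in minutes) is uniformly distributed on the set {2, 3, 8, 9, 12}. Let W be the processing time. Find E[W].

E[W | machine 1] = (4+7+10+12)/4 = 33/4.
E[W | machine 2] = (4+5+7+11+14)/5 = 41/5.
E[W | machine 3] = (8+11)/2 = 19/2.
E[W | machine 4] = (2+3+8+9+12)/5 = 34/5.
E[W] = (5/22)·(33/4) + (3/11)·(41/5) + (3/11)·(19/2) + (5/22)·(34/5) = 3629/440.

3629/440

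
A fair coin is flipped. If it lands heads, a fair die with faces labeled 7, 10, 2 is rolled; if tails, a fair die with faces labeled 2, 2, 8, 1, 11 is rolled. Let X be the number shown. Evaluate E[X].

E[X | heads] = (7+10+2)/3 = 19/3.
E[X | tails] = (2+2+8+1+11)/5 = 24/5.
By the law of total expectation,
E[X] = (1/2)·(19/3) + (1/2)·(24/5) = 167/30.

167/30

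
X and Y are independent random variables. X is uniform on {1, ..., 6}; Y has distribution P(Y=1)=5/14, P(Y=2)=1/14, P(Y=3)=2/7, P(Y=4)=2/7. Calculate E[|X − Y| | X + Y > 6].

72/35

P(X + Y > 6) = 5/12.
Summing |X−Y|·P(x,y) over outcomes with X + Y > 6 gives 6/7.
E[|X − Y| | X + Y > 6] = (6/7) / (5/12) = 72/35.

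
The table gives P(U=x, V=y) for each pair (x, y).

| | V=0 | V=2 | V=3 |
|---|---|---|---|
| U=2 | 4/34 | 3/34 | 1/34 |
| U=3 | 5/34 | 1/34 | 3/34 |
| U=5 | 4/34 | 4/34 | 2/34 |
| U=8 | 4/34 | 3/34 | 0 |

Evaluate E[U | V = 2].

P(V = 2) = 11/34.
Σ U·P over the event = 2·(3/34) + 3·(1/34) + 5·(4/34) + 8·(3/34) = 53/34.
E[U | V = 2] = (53/34) / (11/34) = 53/11.

53/11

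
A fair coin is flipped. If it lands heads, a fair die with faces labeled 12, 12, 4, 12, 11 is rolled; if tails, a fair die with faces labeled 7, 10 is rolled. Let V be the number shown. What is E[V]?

E[V | heads] = (12+12+4+12+11)/5 = 51/5.
E[V | tails] = (7+10)/2 = 17/2.
E[V] = (1/2)·(51/5) + (1/2)·(17/2) = 187/20.

187/20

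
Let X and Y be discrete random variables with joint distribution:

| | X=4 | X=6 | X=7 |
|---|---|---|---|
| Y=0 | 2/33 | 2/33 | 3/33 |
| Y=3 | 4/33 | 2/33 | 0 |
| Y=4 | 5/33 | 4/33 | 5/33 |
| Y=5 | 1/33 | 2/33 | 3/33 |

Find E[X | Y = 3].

14/3

P(Y = 3) = 2/11.
Σ X·P over the event = 4·(4/33) + 6·(2/33) = 28/33.
E[X | Y = 3] = (28/33) / (2/11) = 14/3.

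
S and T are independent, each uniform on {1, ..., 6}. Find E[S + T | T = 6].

19/2

P(T = 6) = 1/6.
Summing (S+T)·P(x,y) over outcomes with T = 6 gives 19/12.
E[S + T | T = 6] = (19/12) / (1/6) = 19/2.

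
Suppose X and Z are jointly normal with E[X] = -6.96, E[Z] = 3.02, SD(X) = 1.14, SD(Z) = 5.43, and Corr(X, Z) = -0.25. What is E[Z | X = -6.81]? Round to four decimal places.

2.8414

The regression of Z on X has slope ρ·σ_Z/σ_X and passes through (μ_X, μ_Z).
E[Z | X=-6.81] = 3.02 + (-0.25)·(5.43/1.14)·(-6.81 − (-6.96)) = 3.02 + (-1.1908)·(0.15) = 2.8414.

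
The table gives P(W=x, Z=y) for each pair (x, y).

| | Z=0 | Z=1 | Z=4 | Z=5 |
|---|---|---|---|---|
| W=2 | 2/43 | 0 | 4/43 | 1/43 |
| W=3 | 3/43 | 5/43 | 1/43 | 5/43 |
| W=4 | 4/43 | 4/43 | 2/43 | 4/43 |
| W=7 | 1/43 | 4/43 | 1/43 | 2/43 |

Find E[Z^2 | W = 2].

P(W = 2) = 7/43.
Σ Z^2·P over the event = 0·(2/43) + 16·(4/43) + 25·(1/43) = 89/43.
E[Z^2 | W = 2] = (89/43) / (7/43) = 89/7.

89/7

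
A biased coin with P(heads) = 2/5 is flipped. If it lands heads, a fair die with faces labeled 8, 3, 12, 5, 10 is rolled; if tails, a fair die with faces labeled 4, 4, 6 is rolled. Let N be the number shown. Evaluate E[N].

146/25

E[N | heads] = (8+3+12+5+10)/5 = 38/5.
E[N | tails] = (4+4+6)/3 = 14/3.
E[N] = (2/5)·(38/5) + (3/5)·(14/3) = 146/25.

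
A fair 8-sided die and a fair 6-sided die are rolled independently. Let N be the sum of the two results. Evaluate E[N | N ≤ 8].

160/27

P(N ≤ 8) = 9/16.
Σ over the event: 2·1/48 + 3·1/24 + 4·1/16 + 5·1/12 + 6·5/48 + 7·1/8 + 8·1/8 = 10/3.
E[N | N ≤ 8] = (10/3) / (9/16) = 160/27.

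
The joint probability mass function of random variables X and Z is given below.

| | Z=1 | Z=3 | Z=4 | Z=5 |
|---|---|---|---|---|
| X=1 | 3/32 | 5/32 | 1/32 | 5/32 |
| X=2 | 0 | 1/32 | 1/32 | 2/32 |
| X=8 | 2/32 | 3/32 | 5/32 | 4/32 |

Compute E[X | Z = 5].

41/11

P(Z = 5) = 11/32.
Σ X·P over the event = 1·(5/32) + 2·(2/32) + 8·(4/32) = 41/32.
E[X | Z = 5] = (41/32) / (11/32) = 41/11.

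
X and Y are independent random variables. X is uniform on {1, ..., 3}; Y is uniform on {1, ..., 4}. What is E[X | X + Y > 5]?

8/3

Outcomes with X + Y > 5: (2,4), (3,3), (3,4), each with probability 1/12.
E[X | X + Y > 5] = (2 + 3 + 3) / 3 = 8/3.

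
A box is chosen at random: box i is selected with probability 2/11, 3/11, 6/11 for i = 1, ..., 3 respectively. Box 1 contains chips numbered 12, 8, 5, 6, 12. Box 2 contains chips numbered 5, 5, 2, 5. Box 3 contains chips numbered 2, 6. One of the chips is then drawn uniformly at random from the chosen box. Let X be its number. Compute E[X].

E[X | box 1] = (12+8+5+6+12)/5 = 43/5.
E[X | box 2] = (5+5+2+5)/4 = 17/4.
E[X | box 3] = (2+6)/2 = 4.
By the law of total expectation,
E[X] = (2/11)·(43/5) + (3/11)·(17/4) + (6/11)·(4) = 1079/220.

1079/220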